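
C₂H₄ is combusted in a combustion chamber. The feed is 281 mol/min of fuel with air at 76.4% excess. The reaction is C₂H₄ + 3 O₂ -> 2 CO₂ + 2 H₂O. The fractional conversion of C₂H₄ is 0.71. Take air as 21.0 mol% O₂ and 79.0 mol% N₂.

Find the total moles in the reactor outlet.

7360 mol/min

Stoichiometric O₂ = 3 × 281 = 843 mol/min; O₂ fed = 843 × 1.764 = 1487 mol/min.
N₂ fed = 1487 × 79/21 = 5594 mol/min.
Fuel reacted = 0.71 × 281 → ξ = 199.5 mol/min.
Outlet (n = n₀ + ν ξ):
  C₂H₄: 281 − 1(199.5) = 81.49
  O₂: 1487 − 3(199.5) = 888.5
  N₂: 5594 (inert)
  CO₂: 0 + 2(199.5) = 399
  H₂O: 0 + 2(199.5) = 399
Total out = 81.49 + 888.5 + 5594 + 399 + 399 = 7362 mol/min.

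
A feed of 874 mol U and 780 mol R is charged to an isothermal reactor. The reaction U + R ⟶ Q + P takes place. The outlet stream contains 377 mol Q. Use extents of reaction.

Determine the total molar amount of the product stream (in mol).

1650 mol

For Q: n = n₀ + 1ξ → 377 = 0 + 1ξ, giving ξ = 377 mol.
Outlet amounts (n = n₀ + ν ξ):
  U: 874 − 1(377) = 497
  R: 780 − 1(377) = 403
  Q: 0 + 1(377) = 377
  P: 0 + 1(377) = 377
Total out = 497 + 403 + 377 + 377 = 1654 mol.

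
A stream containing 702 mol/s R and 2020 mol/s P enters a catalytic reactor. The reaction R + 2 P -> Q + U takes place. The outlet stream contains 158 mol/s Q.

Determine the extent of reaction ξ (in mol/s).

For Q: n = n₀ + 1ξ → 158 = 0 + 1ξ, giving ξ = 158 mol/s.
Outlet amounts (n = n₀ + ν ξ):
  R: 702 − 1(158) = 544
  P: 2020 − 2(158) = 1704
  Q: 0 + 1(158) = 158
  U: 0 + 1(158) = 158

ξ = 158 mol/s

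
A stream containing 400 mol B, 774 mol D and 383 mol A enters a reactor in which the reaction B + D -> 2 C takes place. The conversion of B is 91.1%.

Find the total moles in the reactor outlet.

1560 mol

B reacted = 0.911 × 400 = 364.4 mol; ν_B = −1, so ξ = 364.4/1 = 364.4 mol.
Outlet amounts (n = n₀ + ν ξ):
  B: 400 − 1(364.4) = 35.6
  D: 774 − 1(364.4) = 409.6
  C: 0 + 2(364.4) = 728.8
  A: 383 (inert)
Total out = 35.6 + 409.6 + 728.8 + 383 = 1557 mol.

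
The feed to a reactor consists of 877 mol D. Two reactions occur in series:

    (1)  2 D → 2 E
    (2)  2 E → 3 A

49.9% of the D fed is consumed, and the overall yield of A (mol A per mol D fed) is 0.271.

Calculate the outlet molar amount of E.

279 mol

Conversion of D: D consumed = 2ξ₁ = 0.499 × 877 → ξ₁ = 218.8 mol.
Yield of A: 3ξ₂ / 877 = 0.271 → ξ₂ = 79.22 mol.
Outlet amounts (n = n₀ + Σ ν·ξ):
  D: 877 − 2(218.8) = 439.4
  E: 0 + 2(218.8) − 2(79.22) = 279.2
  A: 0 + 3(79.22) = 237.7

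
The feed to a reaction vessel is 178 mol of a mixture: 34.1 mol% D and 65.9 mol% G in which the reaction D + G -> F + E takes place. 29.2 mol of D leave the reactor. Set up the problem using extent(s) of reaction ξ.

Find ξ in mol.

For D: n = n₀ − 1ξ → 29.2 = 60.7 − 1ξ, giving ξ = 31.5 mol.
Outlet amounts (n = n₀ + ν ξ):
  D: 60.7 − 1(31.5) = 29.2
  G: 117.3 − 1(31.5) = 85.8
  F: 0 + 1(31.5) = 31.5
  E: 0 + 1(31.5) = 31.5

ξ = 31.5 mol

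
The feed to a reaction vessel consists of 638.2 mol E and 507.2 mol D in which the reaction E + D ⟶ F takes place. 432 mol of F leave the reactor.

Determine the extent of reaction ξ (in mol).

ξ = 432 mol

For F: n = n₀ + 1ξ → 432 = 0 + 1ξ, giving ξ = 432 mol.
Outlet amounts (n = n₀ + ν ξ):
  E: 638.2 − 1(432) = 206.2
  D: 507.2 − 1(432) = 75.2
  F: 0 + 1(432) = 432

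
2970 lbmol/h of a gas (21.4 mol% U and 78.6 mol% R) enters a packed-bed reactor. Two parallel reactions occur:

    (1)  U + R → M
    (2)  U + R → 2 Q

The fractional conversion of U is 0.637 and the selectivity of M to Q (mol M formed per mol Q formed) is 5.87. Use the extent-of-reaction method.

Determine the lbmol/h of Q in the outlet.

Conversion of U: U consumed = 0.637 × 635.6 = 404.9 lbmol/h = 1ξ₁ + 1ξ₂.
Selectivity: 1ξ₁ / (2ξ₂) = 5.87 → ξ₁ = 11.74 ξ₂.
Substitute: (1·11.74 + 1) ξ₂ = 404.9 → ξ₂ = 31.78 lbmol/h, ξ₁ = 373.1 lbmol/h.
Outlet amounts (n = n₀ + Σ ν·ξ):
  U: 635.6 − 1(373.1) − 1(31.78) = 230.7
  R: 2334 − 1(373.1) − 1(31.78) = 1930
  M: 0 + 1(373.1) = 373.1
  Q: 0 + 2(31.78) = 63.56

63.6 lbmol/h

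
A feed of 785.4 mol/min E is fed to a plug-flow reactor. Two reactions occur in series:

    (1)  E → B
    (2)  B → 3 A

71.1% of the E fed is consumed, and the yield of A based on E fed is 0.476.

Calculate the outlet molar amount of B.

Conversion of E: E consumed = 1ξ₁ = 0.711 × 785.4 → ξ₁ = 558.4 mol/min.
Yield of A: 3ξ₂ / 785.4 = 0.476 → ξ₂ = 124.6 mol/min.
Outlet amounts (n = n₀ + Σ ν·ξ):
  E: 785.4 − 1(558.4) = 227
  B: 0 + 1(558.4) − 1(124.6) = 433.8
  A: 0 + 3(124.6) = 373.9

434 mol/min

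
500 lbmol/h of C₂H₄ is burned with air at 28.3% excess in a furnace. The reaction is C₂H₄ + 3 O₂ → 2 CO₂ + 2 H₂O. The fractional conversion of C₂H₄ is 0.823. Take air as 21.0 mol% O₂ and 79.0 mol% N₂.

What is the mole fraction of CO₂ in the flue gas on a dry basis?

Stoichiometric O₂ = 3 × 500 = 1500 lbmol/h; O₂ fed = 1500 × 1.283 = 1924 lbmol/h.
N₂ fed = 1924 × 79/21 = 7240 lbmol/h.
Fuel reacted = 0.823 × 500 → ξ = 411.5 lbmol/h.
Outlet (n = n₀ + ν ξ):
  C₂H₄: 500 − 1(411.5) = 88.5
  O₂: 1924 − 3(411.5) = 690
  N₂: 7240 (inert)
  CO₂: 0 + 2(411.5) = 823
  H₂O: 0 + 2(411.5) = 823
Dry total = 8841 lbmol/h; y_CO₂ (dry) = 823 / 8841 = 0.09309.

0.0931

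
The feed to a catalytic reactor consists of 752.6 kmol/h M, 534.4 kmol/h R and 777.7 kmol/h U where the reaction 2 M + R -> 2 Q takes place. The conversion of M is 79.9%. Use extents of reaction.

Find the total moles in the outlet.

1760 kmol/h

M reacted = 0.799 × 752.6 = 601.3 kmol/h; ν_M = −2, so ξ = 601.3/2 = 300.7 kmol/h.
Outlet amounts (n = n₀ + ν ξ):
  M: 752.6 − 2(300.7) = 151.3
  R: 534.4 − 1(300.7) = 233.7
  Q: 0 + 2(300.7) = 601.3
  U: 777.7 (inert)
Total out = 151.3 + 233.7 + 601.3 + 777.7 = 1764 kmol/h.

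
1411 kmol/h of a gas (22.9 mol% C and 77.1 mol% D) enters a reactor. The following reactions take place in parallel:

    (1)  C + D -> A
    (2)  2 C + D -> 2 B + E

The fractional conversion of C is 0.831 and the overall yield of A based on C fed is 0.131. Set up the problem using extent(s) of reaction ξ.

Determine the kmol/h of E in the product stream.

113 kmol/h

Yield of A: 1ξ₁ / 323.1 = 0.131 → ξ₁ = 42.33 kmol/h.
Conversion of C: 1ξ₁ + 2ξ₂ = 0.831 × 323.1 = 268.5 → ξ₂ = 113.1 kmol/h.
Outlet amounts (n = n₀ + Σ ν·ξ):
  C: 323.1 − 1(42.33) − 2(113.1) = 54.61
  D: 1088 − 1(42.33) − 1(113.1) = 932.5
  A: 0 + 1(42.33) = 42.33
  B: 0 + 2(113.1) = 226.2
  E: 0 + 1(113.1) = 113.1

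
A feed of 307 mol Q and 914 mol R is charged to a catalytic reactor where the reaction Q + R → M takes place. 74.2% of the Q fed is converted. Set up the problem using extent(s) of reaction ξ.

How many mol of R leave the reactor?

686 mol

Q reacted = 0.742 × 307 = 227.8 mol; ν_Q = −1, so ξ = 227.8/1 = 227.8 mol.
Outlet amounts (n = n₀ + ν ξ):
  Q: 307 − 1(227.8) = 79.21
  R: 914 − 1(227.8) = 686.2
  M: 0 + 1(227.8) = 227.8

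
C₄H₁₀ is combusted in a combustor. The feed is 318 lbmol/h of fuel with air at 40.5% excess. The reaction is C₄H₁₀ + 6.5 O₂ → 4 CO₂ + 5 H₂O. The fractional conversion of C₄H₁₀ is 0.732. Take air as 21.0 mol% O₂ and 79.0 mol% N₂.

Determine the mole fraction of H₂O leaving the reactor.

0.0803

Stoichiometric O₂ = 6.5 × 318 = 2067 lbmol/h; O₂ fed = 2067 × 1.405 = 2904 lbmol/h.
N₂ fed = 2904 × 79/21 = 10930 lbmol/h.
Fuel reacted = 0.732 × 318 → ξ = 232.8 lbmol/h.
Outlet (n = n₀ + ν ξ):
  C₄H₁₀: 318 − 1(232.8) = 85.22
  O₂: 2904 − 6.5(232.8) = 1391
  N₂: 10930 (inert)
  CO₂: 0 + 4(232.8) = 931.1
  H₂O: 0 + 5(232.8) = 1164
Total out = 14500 lbmol/h; y_H₂O = 1164 / 14500 = 0.08029.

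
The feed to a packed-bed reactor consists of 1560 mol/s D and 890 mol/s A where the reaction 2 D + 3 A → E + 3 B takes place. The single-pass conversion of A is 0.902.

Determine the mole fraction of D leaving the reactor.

0.47

A reacted = 0.902 × 890 = 802.8 mol/s; ν_A = −3, so ξ = 802.8/3 = 267.6 mol/s.
Outlet amounts (n = n₀ + ν ξ):
  D: 1560 − 2(267.6) = 1025
  A: 890 − 3(267.6) = 87.22
  E: 0 + 1(267.6) = 267.6
  B: 0 + 3(267.6) = 802.8
Total out = 2182 mol/s; y_D = 1025 / 2182 = 0.4696.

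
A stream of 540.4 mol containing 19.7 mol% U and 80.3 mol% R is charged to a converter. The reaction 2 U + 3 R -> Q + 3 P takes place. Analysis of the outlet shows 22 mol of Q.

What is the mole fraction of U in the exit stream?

For Q: n = n₀ + 1ξ → 22 = 0 + 1ξ, giving ξ = 22 mol.
Outlet amounts (n = n₀ + ν ξ):
  U: 106.5 − 2(22) = 62.46
  R: 433.9 − 3(22) = 367.9
  Q: 0 + 1(22) = 22
  P: 0 + 3(22) = 66
Total out = 518.4 mol; y_U = 62.46 / 518.4 = 0.1205.

0.12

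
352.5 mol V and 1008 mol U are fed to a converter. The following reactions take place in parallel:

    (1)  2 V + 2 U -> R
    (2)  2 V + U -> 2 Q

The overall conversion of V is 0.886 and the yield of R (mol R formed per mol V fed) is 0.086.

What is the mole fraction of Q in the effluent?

Yield of R: 1ξ₁ / 352.5 = 0.086 → ξ₁ = 30.31 mol.
Conversion of V: 2ξ₁ + 2ξ₂ = 0.886 × 352.5 = 312.3 → ξ₂ = 125.8 mol.
Outlet amounts (n = n₀ + Σ ν·ξ):
  V: 352.5 − 2(30.31) − 2(125.8) = 40.19
  U: 1008 − 2(30.31) − 1(125.8) = 821.5
  R: 0 + 1(30.31) = 30.31
  Q: 0 + 2(125.8) = 251.7
Total out = 1144 mol; y_Q = 251.7 / 1144 = 0.2201.

0.22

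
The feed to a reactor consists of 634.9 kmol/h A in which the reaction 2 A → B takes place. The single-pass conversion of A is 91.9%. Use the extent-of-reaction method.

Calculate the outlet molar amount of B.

292 kmol/h

A reacted = 0.919 × 634.9 = 583.5 kmol/h; ν_A = −2, so ξ = 583.5/2 = 291.7 kmol/h.
Outlet amounts (n = n₀ + ν ξ):
  A: 634.9 − 2(291.7) = 51.43
  B: 0 + 1(291.7) = 291.7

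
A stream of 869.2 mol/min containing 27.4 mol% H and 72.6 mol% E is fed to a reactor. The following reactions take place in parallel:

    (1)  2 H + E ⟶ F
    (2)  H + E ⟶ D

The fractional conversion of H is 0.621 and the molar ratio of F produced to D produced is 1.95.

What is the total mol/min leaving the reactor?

721 mol/min

Conversion of H: H consumed = 0.621 × 238.2 = 147.9 mol/min = 2ξ₁ + 1ξ₂.
Selectivity: 1ξ₁ / (1ξ₂) = 1.95 → ξ₁ = 1.95 ξ₂.
Substitute: (2·1.95 + 1) ξ₂ = 147.9 → ξ₂ = 30.18 mol/min, ξ₁ = 58.86 mol/min.
Outlet amounts (n = n₀ + Σ ν·ξ):
  H: 238.2 − 2(58.86) − 1(30.18) = 90.26
  E: 631 − 1(58.86) − 1(30.18) = 542
  F: 0 + 1(58.86) = 58.86
  D: 0 + 1(30.18) = 30.18
Total out = 90.26 + 542 + 58.86 + 30.18 = 721.3 mol/min.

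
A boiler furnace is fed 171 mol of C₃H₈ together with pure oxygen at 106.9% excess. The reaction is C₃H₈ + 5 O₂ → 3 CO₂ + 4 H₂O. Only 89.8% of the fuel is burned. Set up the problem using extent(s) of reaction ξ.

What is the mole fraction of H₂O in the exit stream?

Stoichiometric O₂ = 5 × 171 = 855 mol; O₂ fed = 855 × 2.069 = 1769 mol.
Fuel reacted = 0.898 × 171 → ξ = 153.6 mol.
Outlet (n = n₀ + ν ξ):
  C₃H₈: 171 − 1(153.6) = 17.44
  O₂: 1769 − 5(153.6) = 1001
  CO₂: 0 + 3(153.6) = 460.7
  H₂O: 0 + 4(153.6) = 614.2
Total out = 2094 mol; y_H₂O = 614.2 / 2094 = 0.2934.

0.293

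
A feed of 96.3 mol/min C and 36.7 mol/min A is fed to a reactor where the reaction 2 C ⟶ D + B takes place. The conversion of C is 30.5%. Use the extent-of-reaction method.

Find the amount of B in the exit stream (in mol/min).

C reacted = 0.305 × 96.3 = 29.37 mol/min; ν_C = −2, so ξ = 29.37/2 = 14.69 mol/min.
Outlet amounts (n = n₀ + ν ξ):
  C: 96.3 − 2(14.69) = 66.93
  D: 0 + 1(14.69) = 14.69
  B: 0 + 1(14.69) = 14.69
  A: 36.7 (inert)

14.7 mol/min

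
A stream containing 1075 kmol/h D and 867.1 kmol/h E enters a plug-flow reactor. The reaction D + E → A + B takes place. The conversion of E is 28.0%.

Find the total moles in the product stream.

1940 kmol/h

E reacted = 0.28 × 867.1 = 242.8 kmol/h; ν_E = −1, so ξ = 242.8/1 = 242.8 kmol/h.
Outlet amounts (n = n₀ + ν ξ):
  D: 1075 − 1(242.8) = 832.2
  E: 867.1 − 1(242.8) = 624.3
  A: 0 + 1(242.8) = 242.8
  B: 0 + 1(242.8) = 242.8
Total out = 832.2 + 624.3 + 242.8 + 242.8 = 1942 kmol/h.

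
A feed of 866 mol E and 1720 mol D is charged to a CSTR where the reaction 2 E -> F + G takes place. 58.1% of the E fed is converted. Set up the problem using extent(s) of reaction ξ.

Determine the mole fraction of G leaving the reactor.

E reacted = 0.581 × 866 = 503.1 mol; ν_E = −2, so ξ = 503.1/2 = 251.6 mol.
Outlet amounts (n = n₀ + ν ξ):
  E: 866 − 2(251.6) = 362.9
  F: 0 + 1(251.6) = 251.6
  G: 0 + 1(251.6) = 251.6
  D: 1720 (inert)
Total out = 2586 mol; y_G = 251.6 / 2586 = 0.09728.

0.0973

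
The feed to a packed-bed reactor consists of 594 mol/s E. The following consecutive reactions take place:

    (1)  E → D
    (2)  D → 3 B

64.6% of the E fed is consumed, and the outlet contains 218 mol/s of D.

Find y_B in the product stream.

Conversion of E: E consumed = 1ξ₁ = 0.646 × 594 → ξ₁ = 383.7 mol/s.
D balance: n_D = 0 + 1ξ₁ − 1ξ₂ = 218 → ξ₂ = (1·383.7 − 218)/1 = 165.7 mol/s.
Outlet amounts (n = n₀ + Σ ν·ξ):
  E: 594 − 1(383.7) = 210.3
  D: 0 + 1(383.7) − 1(165.7) = 218
  B: 0 + 3(165.7) = 497.2
Total out = 925.4 mol/s; y_B = 497.2 / 925.4 = 0.5372.

0.537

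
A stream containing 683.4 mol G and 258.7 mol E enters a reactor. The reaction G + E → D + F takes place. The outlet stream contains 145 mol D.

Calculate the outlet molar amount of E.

For D: n = n₀ + 1ξ → 145 = 0 + 1ξ, giving ξ = 145 mol.
Outlet amounts (n = n₀ + ν ξ):
  G: 683.4 − 1(145) = 538.4
  E: 258.7 − 1(145) = 113.7
  D: 0 + 1(145) = 145
  F: 0 + 1(145) = 145

114 mol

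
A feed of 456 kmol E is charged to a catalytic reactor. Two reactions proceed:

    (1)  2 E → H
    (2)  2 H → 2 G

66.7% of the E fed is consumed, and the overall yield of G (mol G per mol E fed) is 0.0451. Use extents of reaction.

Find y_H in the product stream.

Conversion of E: E consumed = 2ξ₁ = 0.667 × 456 → ξ₁ = 152.1 kmol.
Yield of G: 2ξ₂ / 456 = 0.0451 → ξ₂ = 10.28 kmol.
Outlet amounts (n = n₀ + Σ ν·ξ):
  E: 456 − 2(152.1) = 151.8
  H: 0 + 1(152.1) − 2(10.28) = 131.5
  G: 0 + 2(10.28) = 20.57
Total out = 303.9 kmol; y_H = 131.5 / 303.9 = 0.4327.

0.433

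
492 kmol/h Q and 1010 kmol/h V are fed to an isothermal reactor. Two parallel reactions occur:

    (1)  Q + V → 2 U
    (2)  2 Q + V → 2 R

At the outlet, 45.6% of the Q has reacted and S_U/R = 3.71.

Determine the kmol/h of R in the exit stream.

78.6 kmol/h

Conversion of Q: Q consumed = 0.456 × 492 = 224.4 kmol/h = 1ξ₁ + 2ξ₂.
Selectivity: 2ξ₁ / (2ξ₂) = 3.71 → ξ₁ = 3.71 ξ₂.
Substitute: (1·3.71 + 2) ξ₂ = 224.4 → ξ₂ = 39.29 kmol/h, ξ₁ = 145.8 kmol/h.
Outlet amounts (n = n₀ + Σ ν·ξ):
  Q: 492 − 1(145.8) − 2(39.29) = 267.6
  V: 1010 − 1(145.8) − 1(39.29) = 824.9
  U: 0 + 2(145.8) = 291.5
  R: 0 + 2(39.29) = 78.58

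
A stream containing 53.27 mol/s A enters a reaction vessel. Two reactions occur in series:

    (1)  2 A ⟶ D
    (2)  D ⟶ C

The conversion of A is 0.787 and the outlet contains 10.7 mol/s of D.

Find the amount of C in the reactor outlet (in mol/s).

Conversion of A: A consumed = 2ξ₁ = 0.787 × 53.27 → ξ₁ = 20.96 mol/s.
D balance: n_D = 0 + 1ξ₁ − 1ξ₂ = 10.7 → ξ₂ = (1·20.96 − 10.7)/1 = 10.26 mol/s.
Outlet amounts (n = n₀ + Σ ν·ξ):
  A: 53.27 − 2(20.96) = 11.35
  D: 0 + 1(20.96) − 1(10.26) = 10.7
  C: 0 + 1(10.26) = 10.26

10.3 mol/s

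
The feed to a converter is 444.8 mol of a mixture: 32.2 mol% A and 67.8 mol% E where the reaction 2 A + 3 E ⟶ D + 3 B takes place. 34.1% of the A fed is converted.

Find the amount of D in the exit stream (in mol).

A reacted = 0.341 × 143.2 = 48.84 mol; ν_A = −2, so ξ = 48.84/2 = 24.42 mol.
Outlet amounts (n = n₀ + ν ξ):
  A: 143.2 − 2(24.42) = 94.39
  E: 301.6 − 3(24.42) = 228.3
  D: 0 + 1(24.42) = 24.42
  B: 0 + 3(24.42) = 73.26

24.4 mol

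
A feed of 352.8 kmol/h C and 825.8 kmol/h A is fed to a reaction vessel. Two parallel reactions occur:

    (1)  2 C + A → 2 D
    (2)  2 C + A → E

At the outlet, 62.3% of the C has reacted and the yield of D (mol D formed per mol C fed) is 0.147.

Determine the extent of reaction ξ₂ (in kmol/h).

ξ₂ = 84 kmol/h

Yield of D: 2ξ₁ / 352.8 = 0.147 → ξ₁ = 25.93 kmol/h.
Conversion of C: 2ξ₁ + 2ξ₂ = 0.623 × 352.8 = 219.8 → ξ₂ = 83.97 kmol/h.
Outlet amounts (n = n₀ + Σ ν·ξ):
  C: 352.8 − 2(25.93) − 2(83.97) = 133
  A: 825.8 − 1(25.93) − 1(83.97) = 715.9
  D: 0 + 2(25.93) = 51.86
  E: 0 + 1(83.97) = 83.97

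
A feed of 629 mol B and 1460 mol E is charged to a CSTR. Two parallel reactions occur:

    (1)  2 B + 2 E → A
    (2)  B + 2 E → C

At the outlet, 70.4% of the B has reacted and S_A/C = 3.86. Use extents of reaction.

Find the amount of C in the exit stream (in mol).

50.8 mol

Conversion of B: B consumed = 0.704 × 629 = 442.8 mol = 2ξ₁ + 1ξ₂.
Selectivity: 1ξ₁ / (1ξ₂) = 3.86 → ξ₁ = 3.86 ξ₂.
Substitute: (2·3.86 + 1) ξ₂ = 442.8 → ξ₂ = 50.78 mol, ξ₁ = 196 mol.
Outlet amounts (n = n₀ + Σ ν·ξ):
  B: 629 − 2(196) − 1(50.78) = 186.2
  E: 1460 − 2(196) − 2(50.78) = 966.4
  A: 0 + 1(196) = 196
  C: 0 + 1(50.78) = 50.78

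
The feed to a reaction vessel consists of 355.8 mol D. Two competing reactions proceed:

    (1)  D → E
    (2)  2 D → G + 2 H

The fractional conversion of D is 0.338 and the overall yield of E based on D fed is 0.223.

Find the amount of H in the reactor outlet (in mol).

Yield of E: 1ξ₁ / 355.8 = 0.223 → ξ₁ = 79.34 mol.
Conversion of D: 1ξ₁ + 2ξ₂ = 0.338 × 355.8 = 120.3 → ξ₂ = 20.46 mol.
Outlet amounts (n = n₀ + Σ ν·ξ):
  D: 355.8 − 1(79.34) − 2(20.46) = 235.5
  E: 0 + 1(79.34) = 79.34
  G: 0 + 1(20.46) = 20.46
  H: 0 + 2(20.46) = 40.92

40.9 mol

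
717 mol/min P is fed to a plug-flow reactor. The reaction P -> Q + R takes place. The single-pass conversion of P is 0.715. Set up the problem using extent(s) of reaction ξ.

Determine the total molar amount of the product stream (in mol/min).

1230 mol/min

P reacted = 0.715 × 717 = 512.7 mol/min; ν_P = −1, so ξ = 512.7/1 = 512.7 mol/min.
Outlet amounts (n = n₀ + ν ξ):
  P: 717 − 1(512.7) = 204.3
  Q: 0 + 1(512.7) = 512.7
  R: 0 + 1(512.7) = 512.7
Total out = 204.3 + 512.7 + 512.7 = 1230 mol/min.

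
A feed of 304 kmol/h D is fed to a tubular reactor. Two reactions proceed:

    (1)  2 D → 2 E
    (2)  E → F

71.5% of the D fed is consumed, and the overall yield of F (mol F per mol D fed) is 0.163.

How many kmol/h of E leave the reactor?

168 kmol/h

Conversion of D: D consumed = 2ξ₁ = 0.715 × 304 → ξ₁ = 108.7 kmol/h.
Yield of F: 1ξ₂ / 304 = 0.163 → ξ₂ = 49.55 kmol/h.
Outlet amounts (n = n₀ + Σ ν·ξ):
  D: 304 − 2(108.7) = 86.64
  E: 0 + 2(108.7) − 1(49.55) = 167.8
  F: 0 + 1(49.55) = 49.55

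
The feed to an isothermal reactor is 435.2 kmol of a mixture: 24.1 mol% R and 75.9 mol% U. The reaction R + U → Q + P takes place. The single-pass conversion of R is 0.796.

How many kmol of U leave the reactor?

247 kmol

R reacted = 0.796 × 104.9 = 83.49 kmol; ν_R = −1, so ξ = 83.49/1 = 83.49 kmol.
Outlet amounts (n = n₀ + ν ξ):
  R: 104.9 − 1(83.49) = 21.4
  U: 330.3 − 1(83.49) = 246.8
  Q: 0 + 1(83.49) = 83.49
  P: 0 + 1(83.49) = 83.49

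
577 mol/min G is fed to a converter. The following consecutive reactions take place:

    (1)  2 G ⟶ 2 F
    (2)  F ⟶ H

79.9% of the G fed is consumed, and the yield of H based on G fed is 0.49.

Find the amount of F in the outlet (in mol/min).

178 mol/min

Conversion of G: G consumed = 2ξ₁ = 0.799 × 577 → ξ₁ = 230.5 mol/min.
Yield of H: 1ξ₂ / 577 = 0.49 → ξ₂ = 282.7 mol/min.
Outlet amounts (n = n₀ + Σ ν·ξ):
  G: 577 − 2(230.5) = 116
  F: 0 + 2(230.5) − 1(282.7) = 178.3
  H: 0 + 1(282.7) = 282.7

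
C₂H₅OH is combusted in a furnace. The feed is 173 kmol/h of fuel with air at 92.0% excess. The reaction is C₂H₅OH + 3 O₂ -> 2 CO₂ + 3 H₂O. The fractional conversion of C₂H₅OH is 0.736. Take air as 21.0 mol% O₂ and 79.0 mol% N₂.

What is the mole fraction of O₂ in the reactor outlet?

Stoichiometric O₂ = 3 × 173 = 519 kmol/h; O₂ fed = 519 × 1.920 = 996.5 kmol/h.
N₂ fed = 996.5 × 79/21 = 3749 kmol/h.
Fuel reacted = 0.736 × 173 → ξ = 127.3 kmol/h.
Outlet (n = n₀ + ν ξ):
  C₂H₅OH: 173 − 1(127.3) = 45.67
  O₂: 996.5 − 3(127.3) = 614.5
  N₂: 3749 (inert)
  CO₂: 0 + 2(127.3) = 254.7
  H₂O: 0 + 3(127.3) = 382
Total out = 5045 kmol/h; y_O₂ = 614.5 / 5045 = 0.1218.

0.122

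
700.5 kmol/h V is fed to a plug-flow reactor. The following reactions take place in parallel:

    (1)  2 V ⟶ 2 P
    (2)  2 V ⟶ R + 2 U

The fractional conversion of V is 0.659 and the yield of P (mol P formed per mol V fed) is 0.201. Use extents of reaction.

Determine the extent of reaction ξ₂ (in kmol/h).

ξ₂ = 160 kmol/h

Yield of P: 2ξ₁ / 700.5 = 0.201 → ξ₁ = 70.4 kmol/h.
Conversion of V: 2ξ₁ + 2ξ₂ = 0.659 × 700.5 = 461.6 → ξ₂ = 160.4 kmol/h.
Outlet amounts (n = n₀ + Σ ν·ξ):
  V: 700.5 − 2(70.4) − 2(160.4) = 238.9
  P: 0 + 2(70.4) = 140.8
  R: 0 + 1(160.4) = 160.4
  U: 0 + 2(160.4) = 320.8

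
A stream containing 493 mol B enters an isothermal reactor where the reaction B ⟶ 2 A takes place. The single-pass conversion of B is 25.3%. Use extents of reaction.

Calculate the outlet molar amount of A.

249 mol

B reacted = 0.253 × 493 = 124.7 mol; ν_B = −1, so ξ = 124.7/1 = 124.7 mol.
Outlet amounts (n = n₀ + ν ξ):
  B: 493 − 1(124.7) = 368.3
  A: 0 + 2(124.7) = 249.5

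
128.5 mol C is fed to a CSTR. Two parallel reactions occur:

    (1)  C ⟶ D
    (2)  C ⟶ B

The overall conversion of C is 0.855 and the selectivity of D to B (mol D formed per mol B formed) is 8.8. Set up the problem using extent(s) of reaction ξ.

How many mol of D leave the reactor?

98.7 mol

Conversion of C: C consumed = 0.855 × 128.5 = 109.9 mol = 1ξ₁ + 1ξ₂.
Selectivity: 1ξ₁ / (1ξ₂) = 8.8 → ξ₁ = 8.8 ξ₂.
Substitute: (1·8.8 + 1) ξ₂ = 109.9 → ξ₂ = 11.21 mol, ξ₁ = 98.66 mol.
Outlet amounts (n = n₀ + Σ ν·ξ):
  C: 128.5 − 1(98.66) − 1(11.21) = 18.63
  D: 0 + 1(98.66) = 98.66
  B: 0 + 1(11.21) = 11.21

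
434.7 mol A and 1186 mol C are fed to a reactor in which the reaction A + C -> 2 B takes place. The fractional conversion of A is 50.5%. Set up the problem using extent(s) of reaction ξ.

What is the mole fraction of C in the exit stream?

0.596

A reacted = 0.505 × 434.7 = 219.5 mol; ν_A = −1, so ξ = 219.5/1 = 219.5 mol.
Outlet amounts (n = n₀ + ν ξ):
  A: 434.7 − 1(219.5) = 215.2
  C: 1186 − 1(219.5) = 966.5
  B: 0 + 2(219.5) = 439
Total out = 1621 mol; y_C = 966.5 / 1621 = 0.5963.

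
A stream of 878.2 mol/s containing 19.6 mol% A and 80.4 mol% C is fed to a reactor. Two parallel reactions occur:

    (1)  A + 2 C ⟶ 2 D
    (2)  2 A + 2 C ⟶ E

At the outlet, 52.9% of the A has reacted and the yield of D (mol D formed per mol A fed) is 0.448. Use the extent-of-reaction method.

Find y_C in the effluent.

0.758

Yield of D: 2ξ₁ / 172.1 = 0.448 → ξ₁ = 38.56 mol/s.
Conversion of A: 1ξ₁ + 2ξ₂ = 0.529 × 172.1 = 91.06 → ξ₂ = 26.25 mol/s.
Outlet amounts (n = n₀ + Σ ν·ξ):
  A: 172.1 − 1(38.56) − 2(26.25) = 81.07
  C: 706.1 − 2(38.56) − 2(26.25) = 576.5
  D: 0 + 2(38.56) = 77.11
  E: 0 + 1(26.25) = 26.25
Total out = 760.9 mol/s; y_C = 576.5 / 760.9 = 0.7576.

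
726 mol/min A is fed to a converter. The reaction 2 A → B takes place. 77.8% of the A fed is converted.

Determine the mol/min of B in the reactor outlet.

A reacted = 0.778 × 726 = 564.8 mol/min; ν_A = −2, so ξ = 564.8/2 = 282.4 mol/min.
Outlet amounts (n = n₀ + ν ξ):
  A: 726 − 2(282.4) = 161.2
  B: 0 + 1(282.4) = 282.4

282 mol/min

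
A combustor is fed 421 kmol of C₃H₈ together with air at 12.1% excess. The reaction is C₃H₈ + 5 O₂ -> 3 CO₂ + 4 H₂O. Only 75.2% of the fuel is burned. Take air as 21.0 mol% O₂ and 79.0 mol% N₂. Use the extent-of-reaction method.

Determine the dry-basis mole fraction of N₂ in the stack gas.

0.829

Stoichiometric O₂ = 5 × 421 = 2105 kmol; O₂ fed = 2105 × 1.121 = 2360 kmol.
N₂ fed = 2360 × 79/21 = 8877 kmol.
Fuel reacted = 0.752 × 421 → ξ = 316.6 kmol.
Outlet (n = n₀ + ν ξ):
  C₃H₈: 421 − 1(316.6) = 104.4
  O₂: 2360 − 5(316.6) = 776.7
  N₂: 8877 (inert)
  CO₂: 0 + 3(316.6) = 949.8
  H₂O: 0 + 4(316.6) = 1266
Dry total = 10710 kmol; y_N₂ (dry) = 8877 / 10710 = 0.829.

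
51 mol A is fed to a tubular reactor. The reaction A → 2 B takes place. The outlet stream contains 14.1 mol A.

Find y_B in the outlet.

For A: n = n₀ − 1ξ → 14.1 = 51 − 1ξ, giving ξ = 36.9 mol.
Outlet amounts (n = n₀ + ν ξ):
  A: 51 − 1(36.9) = 14.1
  B: 0 + 2(36.9) = 73.8
Total out = 87.9 mol; y_B = 73.8 / 87.9 = 0.8396.

0.84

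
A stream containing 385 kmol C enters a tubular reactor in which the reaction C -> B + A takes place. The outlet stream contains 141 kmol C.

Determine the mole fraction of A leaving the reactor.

0.388

For C: n = n₀ − 1ξ → 141 = 385 − 1ξ, giving ξ = 244 kmol.
Outlet amounts (n = n₀ + ν ξ):
  C: 385 − 1(244) = 141
  B: 0 + 1(244) = 244
  A: 0 + 1(244) = 244
Total out = 629 kmol; y_A = 244 / 629 = 0.3879.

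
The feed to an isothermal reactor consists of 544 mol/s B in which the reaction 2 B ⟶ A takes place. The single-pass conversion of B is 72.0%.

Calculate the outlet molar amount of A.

B reacted = 0.72 × 544 = 391.7 mol/s; ν_B = −2, so ξ = 391.7/2 = 195.8 mol/s.
Outlet amounts (n = n₀ + ν ξ):
  B: 544 − 2(195.8) = 152.3
  A: 0 + 1(195.8) = 195.8

196 mol/s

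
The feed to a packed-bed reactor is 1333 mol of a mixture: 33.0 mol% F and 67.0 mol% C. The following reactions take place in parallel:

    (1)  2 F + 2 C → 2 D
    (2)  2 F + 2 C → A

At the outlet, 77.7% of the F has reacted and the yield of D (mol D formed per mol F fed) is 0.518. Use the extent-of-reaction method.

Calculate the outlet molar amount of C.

Yield of D: 2ξ₁ / 439.9 = 0.518 → ξ₁ = 113.9 mol.
Conversion of F: 2ξ₁ + 2ξ₂ = 0.777 × 439.9 = 341.8 → ξ₂ = 56.97 mol.
Outlet amounts (n = n₀ + Σ ν·ξ):
  F: 439.9 − 2(113.9) − 2(56.97) = 98.1
  C: 893.1 − 2(113.9) − 2(56.97) = 551.3
  D: 0 + 2(113.9) = 227.9
  A: 0 + 1(56.97) = 56.97

551 mol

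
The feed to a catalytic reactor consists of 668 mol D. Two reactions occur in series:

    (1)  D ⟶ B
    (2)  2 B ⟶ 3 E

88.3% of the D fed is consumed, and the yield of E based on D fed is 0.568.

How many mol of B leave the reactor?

Conversion of D: D consumed = 1ξ₁ = 0.883 × 668 → ξ₁ = 589.8 mol.
Yield of E: 3ξ₂ / 668 = 0.568 → ξ₂ = 126.5 mol.
Outlet amounts (n = n₀ + Σ ν·ξ):
  D: 668 − 1(589.8) = 78.16
  B: 0 + 1(589.8) − 2(126.5) = 336.9
  E: 0 + 3(126.5) = 379.4

337 mol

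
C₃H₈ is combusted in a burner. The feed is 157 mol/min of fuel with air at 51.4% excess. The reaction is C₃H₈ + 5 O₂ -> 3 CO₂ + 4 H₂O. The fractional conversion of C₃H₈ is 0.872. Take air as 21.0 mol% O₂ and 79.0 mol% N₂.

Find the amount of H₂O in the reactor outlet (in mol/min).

Stoichiometric O₂ = 5 × 157 = 785 mol/min; O₂ fed = 785 × 1.514 = 1188 mol/min.
N₂ fed = 1188 × 79/21 = 4471 mol/min.
Fuel reacted = 0.872 × 157 → ξ = 136.9 mol/min.
Outlet (n = n₀ + ν ξ):
  C₃H₈: 157 − 1(136.9) = 20.1
  O₂: 1188 − 5(136.9) = 504
  N₂: 4471 (inert)
  CO₂: 0 + 3(136.9) = 410.7
  H₂O: 0 + 4(136.9) = 547.6

548 mol/min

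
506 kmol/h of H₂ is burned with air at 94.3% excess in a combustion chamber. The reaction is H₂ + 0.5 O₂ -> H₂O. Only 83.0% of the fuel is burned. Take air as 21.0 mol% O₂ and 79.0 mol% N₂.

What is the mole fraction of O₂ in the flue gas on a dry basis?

Stoichiometric O₂ = 0.5 × 506 = 253 kmol/h; O₂ fed = 253 × 1.943 = 491.6 kmol/h.
N₂ fed = 491.6 × 79/21 = 1849 kmol/h.
Fuel reacted = 0.83 × 506 → ξ = 420 kmol/h.
Outlet (n = n₀ + ν ξ):
  H₂: 506 − 1(420) = 86.02
  O₂: 491.6 − 0.5(420) = 281.6
  N₂: 1849 (inert)
  H₂O: 0 + 1(420) = 420
Dry total = 2217 kmol/h; y_O₂ (dry) = 281.6 / 2217 = 0.127.

0.127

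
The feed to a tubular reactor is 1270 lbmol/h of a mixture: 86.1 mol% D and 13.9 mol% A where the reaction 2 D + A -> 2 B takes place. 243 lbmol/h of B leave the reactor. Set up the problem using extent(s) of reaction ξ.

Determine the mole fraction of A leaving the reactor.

For B: n = n₀ + 2ξ → 243 = 0 + 2ξ, giving ξ = 121.5 lbmol/h.
Outlet amounts (n = n₀ + ν ξ):
  D: 1093 − 2(121.5) = 850.5
  A: 176.5 − 1(121.5) = 55.03
  B: 0 + 2(121.5) = 243
Total out = 1148 lbmol/h; y_A = 55.03 / 1148 = 0.04791.

0.0479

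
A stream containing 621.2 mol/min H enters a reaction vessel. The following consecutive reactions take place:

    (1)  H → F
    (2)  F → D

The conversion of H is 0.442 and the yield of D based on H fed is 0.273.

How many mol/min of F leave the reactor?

105 mol/min

Conversion of H: H consumed = 1ξ₁ = 0.442 × 621.2 → ξ₁ = 274.6 mol/min.
Yield of D: 1ξ₂ / 621.2 = 0.273 → ξ₂ = 169.6 mol/min.
Outlet amounts (n = n₀ + Σ ν·ξ):
  H: 621.2 − 1(274.6) = 346.6
  F: 0 + 1(274.6) − 1(169.6) = 105
  D: 0 + 1(169.6) = 169.6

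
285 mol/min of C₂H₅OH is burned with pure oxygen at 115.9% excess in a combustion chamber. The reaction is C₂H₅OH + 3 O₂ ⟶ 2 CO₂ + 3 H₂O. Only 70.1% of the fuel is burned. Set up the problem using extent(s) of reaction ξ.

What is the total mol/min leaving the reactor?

2330 mol/min

Stoichiometric O₂ = 3 × 285 = 855 mol/min; O₂ fed = 855 × 2.159 = 1846 mol/min.
Fuel reacted = 0.701 × 285 → ξ = 199.8 mol/min.
Outlet (n = n₀ + ν ξ):
  C₂H₅OH: 285 − 1(199.8) = 85.22
  O₂: 1846 − 3(199.8) = 1247
  CO₂: 0 + 2(199.8) = 399.6
  H₂O: 0 + 3(199.8) = 599.4
Total out = 85.22 + 1247 + 399.6 + 599.4 = 2331 mol/min.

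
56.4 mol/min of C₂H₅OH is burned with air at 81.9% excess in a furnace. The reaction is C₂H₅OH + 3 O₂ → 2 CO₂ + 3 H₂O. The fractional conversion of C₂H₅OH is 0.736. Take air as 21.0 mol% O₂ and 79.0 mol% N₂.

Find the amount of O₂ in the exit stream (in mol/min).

183 mol/min

Stoichiometric O₂ = 3 × 56.4 = 169.2 mol/min; O₂ fed = 169.2 × 1.819 = 307.8 mol/min.
N₂ fed = 307.8 × 79/21 = 1158 mol/min.
Fuel reacted = 0.736 × 56.4 → ξ = 41.51 mol/min.
Outlet (n = n₀ + ν ξ):
  C₂H₅OH: 56.4 − 1(41.51) = 14.89
  O₂: 307.8 − 3(41.51) = 183.2
  N₂: 1158 (inert)
  CO₂: 0 + 2(41.51) = 83.02
  H₂O: 0 + 3(41.51) = 124.5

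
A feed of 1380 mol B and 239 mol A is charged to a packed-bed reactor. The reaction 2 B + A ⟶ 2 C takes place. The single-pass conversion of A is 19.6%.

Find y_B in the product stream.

A reacted = 0.196 × 239 = 46.84 mol; ν_A = −1, so ξ = 46.84/1 = 46.84 mol.
Outlet amounts (n = n₀ + ν ξ):
  B: 1380 − 2(46.84) = 1286
  A: 239 − 1(46.84) = 192.2
  C: 0 + 2(46.84) = 93.69
Total out = 1572 mol; y_B = 1286 / 1572 = 0.8182.

0.818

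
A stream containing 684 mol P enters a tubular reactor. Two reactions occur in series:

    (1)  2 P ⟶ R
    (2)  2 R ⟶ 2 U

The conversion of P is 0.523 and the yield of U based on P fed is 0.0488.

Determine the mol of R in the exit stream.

145 mol

Conversion of P: P consumed = 2ξ₁ = 0.523 × 684 → ξ₁ = 178.9 mol.
Yield of U: 2ξ₂ / 684 = 0.0488 → ξ₂ = 16.69 mol.
Outlet amounts (n = n₀ + Σ ν·ξ):
  P: 684 − 2(178.9) = 326.3
  R: 0 + 1(178.9) − 2(16.69) = 145.5
  U: 0 + 2(16.69) = 33.38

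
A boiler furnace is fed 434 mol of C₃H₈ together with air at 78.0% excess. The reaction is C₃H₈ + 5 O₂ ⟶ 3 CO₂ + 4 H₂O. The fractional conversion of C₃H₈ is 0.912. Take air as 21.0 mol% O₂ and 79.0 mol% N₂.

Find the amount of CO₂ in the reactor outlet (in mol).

1190 mol

Stoichiometric O₂ = 5 × 434 = 2170 mol; O₂ fed = 2170 × 1.780 = 3863 mol.
N₂ fed = 3863 × 79/21 = 14530 mol.
Fuel reacted = 0.912 × 434 → ξ = 395.8 mol.
Outlet (n = n₀ + ν ξ):
  C₃H₈: 434 − 1(395.8) = 38.19
  O₂: 3863 − 5(395.8) = 1884
  N₂: 14530 (inert)
  CO₂: 0 + 3(395.8) = 1187
  H₂O: 0 + 4(395.8) = 1583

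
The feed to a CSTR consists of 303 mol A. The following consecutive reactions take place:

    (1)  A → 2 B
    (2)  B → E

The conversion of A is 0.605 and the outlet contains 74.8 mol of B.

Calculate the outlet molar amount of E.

292 mol

Conversion of A: A consumed = 1ξ₁ = 0.605 × 303 → ξ₁ = 183.3 mol.
B balance: n_B = 0 + 2ξ₁ − 1ξ₂ = 74.8 → ξ₂ = (2·183.3 − 74.8)/1 = 291.8 mol.
Outlet amounts (n = n₀ + Σ ν·ξ):
  A: 303 − 1(183.3) = 119.7
  B: 0 + 2(183.3) − 1(291.8) = 74.8
  E: 0 + 1(291.8) = 291.8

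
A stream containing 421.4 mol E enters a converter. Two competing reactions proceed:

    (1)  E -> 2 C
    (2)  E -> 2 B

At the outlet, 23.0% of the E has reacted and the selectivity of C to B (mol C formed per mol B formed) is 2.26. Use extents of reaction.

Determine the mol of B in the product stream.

Conversion of E: E consumed = 0.23 × 421.4 = 96.92 mol = 1ξ₁ + 1ξ₂.
Selectivity: 2ξ₁ / (2ξ₂) = 2.26 → ξ₁ = 2.26 ξ₂.
Substitute: (1·2.26 + 1) ξ₂ = 96.92 → ξ₂ = 29.73 mol, ξ₁ = 67.19 mol.
Outlet amounts (n = n₀ + Σ ν·ξ):
  E: 421.4 − 1(67.19) − 1(29.73) = 324.5
  C: 0 + 2(67.19) = 134.4
  B: 0 + 2(29.73) = 59.46

59.5 mol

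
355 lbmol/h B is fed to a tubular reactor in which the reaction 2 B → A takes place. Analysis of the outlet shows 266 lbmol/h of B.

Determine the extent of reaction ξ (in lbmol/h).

For B: n = n₀ − 2ξ → 266 = 355 − 2ξ, giving ξ = 44.5 lbmol/h.
Outlet amounts (n = n₀ + ν ξ):
  B: 355 − 2(44.5) = 266
  A: 0 + 1(44.5) = 44.5

ξ = 44.5 lbmol/h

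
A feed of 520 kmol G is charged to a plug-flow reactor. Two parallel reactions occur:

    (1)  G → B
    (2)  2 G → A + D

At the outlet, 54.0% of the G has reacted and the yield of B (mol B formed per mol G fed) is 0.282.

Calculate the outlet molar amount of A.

Yield of B: 1ξ₁ / 520 = 0.282 → ξ₁ = 146.6 kmol.
Conversion of G: 1ξ₁ + 2ξ₂ = 0.54 × 520 = 280.8 → ξ₂ = 67.08 kmol.
Outlet amounts (n = n₀ + Σ ν·ξ):
  G: 520 − 1(146.6) − 2(67.08) = 239.2
  B: 0 + 1(146.6) = 146.6
  A: 0 + 1(67.08) = 67.08
  D: 0 + 1(67.08) = 67.08

67.1 kmol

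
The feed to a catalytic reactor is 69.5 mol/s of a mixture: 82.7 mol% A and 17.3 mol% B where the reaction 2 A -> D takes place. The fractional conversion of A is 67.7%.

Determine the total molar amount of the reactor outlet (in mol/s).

A reacted = 0.677 × 57.48 = 38.91 mol/s; ν_A = −2, so ξ = 38.91/2 = 19.46 mol/s.
Outlet amounts (n = n₀ + ν ξ):
  A: 57.48 − 2(19.46) = 18.56
  D: 0 + 1(19.46) = 19.46
  B: 12.02 (inert)
Total out = 18.56 + 19.46 + 12.02 = 50.04 mol/s.

50 mol/s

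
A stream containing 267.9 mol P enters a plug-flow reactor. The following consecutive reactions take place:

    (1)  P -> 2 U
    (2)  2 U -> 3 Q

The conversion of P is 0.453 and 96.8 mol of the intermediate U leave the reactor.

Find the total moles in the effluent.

Conversion of P: P consumed = 1ξ₁ = 0.453 × 267.9 → ξ₁ = 121.4 mol.
U balance: n_U = 0 + 2ξ₁ − 2ξ₂ = 96.8 → ξ₂ = (2·121.4 − 96.8)/2 = 72.96 mol.
Outlet amounts (n = n₀ + Σ ν·ξ):
  P: 267.9 − 1(121.4) = 146.5
  U: 0 + 2(121.4) − 2(72.96) = 96.8
  Q: 0 + 3(72.96) = 218.9
Total out = 146.5 + 96.8 + 218.9 = 462.2 mol.

462 mol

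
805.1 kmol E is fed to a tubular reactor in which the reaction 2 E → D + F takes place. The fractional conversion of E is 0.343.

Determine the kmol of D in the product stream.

E reacted = 0.343 × 805.1 = 276.1 kmol; ν_E = −2, so ξ = 276.1/2 = 138.1 kmol.
Outlet amounts (n = n₀ + ν ξ):
  E: 805.1 − 2(138.1) = 529
  D: 0 + 1(138.1) = 138.1
  F: 0 + 1(138.1) = 138.1

138 kmol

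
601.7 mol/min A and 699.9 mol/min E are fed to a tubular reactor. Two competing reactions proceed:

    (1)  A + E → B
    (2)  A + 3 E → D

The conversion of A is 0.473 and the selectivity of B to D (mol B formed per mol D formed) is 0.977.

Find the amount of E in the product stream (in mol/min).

127 mol/min

Conversion of A: A consumed = 0.473 × 601.7 = 284.6 mol/min = 1ξ₁ + 1ξ₂.
Selectivity: 1ξ₁ / (1ξ₂) = 0.977 → ξ₁ = 0.977 ξ₂.
Substitute: (1·0.977 + 1) ξ₂ = 284.6 → ξ₂ = 144 mol/min, ξ₁ = 140.6 mol/min.
Outlet amounts (n = n₀ + Σ ν·ξ):
  A: 601.7 − 1(140.6) − 1(144) = 317.1
  E: 699.9 − 1(140.6) − 3(144) = 127.4
  B: 0 + 1(140.6) = 140.6
  D: 0 + 1(144) = 144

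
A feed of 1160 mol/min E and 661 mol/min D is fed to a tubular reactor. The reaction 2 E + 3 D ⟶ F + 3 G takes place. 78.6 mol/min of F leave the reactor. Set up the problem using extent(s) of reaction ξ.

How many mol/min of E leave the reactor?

1000 mol/min

For F: n = n₀ + 1ξ → 78.6 = 0 + 1ξ, giving ξ = 78.6 mol/min.
Outlet amounts (n = n₀ + ν ξ):
  E: 1160 − 2(78.6) = 1003
  D: 661 − 3(78.6) = 425.2
  F: 0 + 1(78.6) = 78.6
  G: 0 + 3(78.6) = 235.8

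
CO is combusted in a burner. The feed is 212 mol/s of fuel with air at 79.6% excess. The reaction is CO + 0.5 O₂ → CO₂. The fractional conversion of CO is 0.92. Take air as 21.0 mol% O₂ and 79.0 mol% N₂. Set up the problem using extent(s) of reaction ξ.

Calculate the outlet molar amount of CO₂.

195 mol/s

Stoichiometric O₂ = 0.5 × 212 = 106 mol/s; O₂ fed = 106 × 1.796 = 190.4 mol/s.
N₂ fed = 190.4 × 79/21 = 716.2 mol/s.
Fuel reacted = 0.92 × 212 → ξ = 195 mol/s.
Outlet (n = n₀ + ν ξ):
  CO: 212 − 1(195) = 16.96
  O₂: 190.4 − 0.5(195) = 92.86
  N₂: 716.2 (inert)
  CO₂: 0 + 1(195) = 195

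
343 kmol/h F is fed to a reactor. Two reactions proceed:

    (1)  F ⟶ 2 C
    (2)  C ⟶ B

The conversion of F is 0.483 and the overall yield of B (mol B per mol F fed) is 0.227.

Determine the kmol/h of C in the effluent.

253 kmol/h

Conversion of F: F consumed = 1ξ₁ = 0.483 × 343 → ξ₁ = 165.7 kmol/h.
Yield of B: 1ξ₂ / 343 = 0.227 → ξ₂ = 77.86 kmol/h.
Outlet amounts (n = n₀ + Σ ν·ξ):
  F: 343 − 1(165.7) = 177.3
  C: 0 + 2(165.7) − 1(77.86) = 253.5
  B: 0 + 1(77.86) = 77.86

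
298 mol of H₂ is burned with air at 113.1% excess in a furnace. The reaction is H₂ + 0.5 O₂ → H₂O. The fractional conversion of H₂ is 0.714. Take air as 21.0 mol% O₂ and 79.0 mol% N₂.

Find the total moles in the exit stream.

Stoichiometric O₂ = 0.5 × 298 = 149 mol; O₂ fed = 149 × 2.131 = 317.5 mol.
N₂ fed = 317.5 × 79/21 = 1194 mol.
Fuel reacted = 0.714 × 298 → ξ = 212.8 mol.
Outlet (n = n₀ + ν ξ):
  H₂: 298 − 1(212.8) = 85.23
  O₂: 317.5 − 0.5(212.8) = 211.1
  N₂: 1194 (inert)
  H₂O: 0 + 1(212.8) = 212.8
Total out = 85.23 + 211.1 + 1194 + 212.8 = 1704 mol.

1700 mol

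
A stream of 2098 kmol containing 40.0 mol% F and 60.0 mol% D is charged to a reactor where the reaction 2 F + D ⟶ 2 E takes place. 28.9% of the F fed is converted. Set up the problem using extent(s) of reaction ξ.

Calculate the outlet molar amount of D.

F reacted = 0.289 × 839.2 = 242.5 kmol; ν_F = −2, so ξ = 242.5/2 = 121.3 kmol.
Outlet amounts (n = n₀ + ν ξ):
  F: 839.2 − 2(121.3) = 596.7
  D: 1259 − 1(121.3) = 1138
  E: 0 + 2(121.3) = 242.5

1140 kmol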